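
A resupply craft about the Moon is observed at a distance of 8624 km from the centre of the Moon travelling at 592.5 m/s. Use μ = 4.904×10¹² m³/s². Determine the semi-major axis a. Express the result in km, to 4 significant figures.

r = 8.624×10⁶ m.
Vis-viva rearranged: 1/a = 2/r − v²/μ = 2.319×10⁻⁷ − 7.159×10⁻⁸ = 1.603×10⁻⁷ m⁻¹.
a = 6.237×10⁶ m = 6237.3 km.

a ≈ 6237 km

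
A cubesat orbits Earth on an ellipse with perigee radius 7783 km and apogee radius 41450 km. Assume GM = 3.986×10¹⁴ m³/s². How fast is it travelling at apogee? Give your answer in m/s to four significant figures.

Semi-major axis a = (r_p + r_a)/2 = 24616 km = 2.462×10⁷ m.
Vis-viva: v² = μ(2/r − 1/a) = 3.986×10¹⁴ × (4.825×10⁻⁸ − 4.062×10⁻⁸) = 3.040×10⁶ m²/s².
v = 1744 m/s.

v ≈ 1744 m/s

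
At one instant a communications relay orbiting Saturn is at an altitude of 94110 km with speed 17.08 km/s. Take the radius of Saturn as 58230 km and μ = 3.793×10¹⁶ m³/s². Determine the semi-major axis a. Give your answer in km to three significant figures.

r = 58230 + 94110 = 1.5234×10⁵ km = 1.523×10⁸ m.
Specific orbital energy ε = v²/2 − μ/r = (17080)²/2 − 3.793×10¹⁶/1.523×10⁸ = -1.031×10⁸ J/kg.
Since ε = −μ/(2a), a = −μ/(2ε) = 1.839×10⁸ m = 1.8391×10⁵ km.

a ≈ 1.84×10⁵ km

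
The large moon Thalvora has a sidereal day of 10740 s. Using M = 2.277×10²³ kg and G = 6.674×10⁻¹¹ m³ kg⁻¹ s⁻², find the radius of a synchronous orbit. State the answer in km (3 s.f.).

μ = GM = 6.674×10⁻¹¹ × 2.277×10²³ = 1.520×10¹³ m³/s².
A synchronous orbit has period T, so by Kepler's third law a = (μT²/4π²)^(1/3).
μT²/4π² = 1.520×10¹³ × (1.074×10⁴)² / 39.48 = 4.440×10¹⁹ m³.
a = 3.541×10⁶ m = 3541.1 km.

r_sync ≈ 3540 km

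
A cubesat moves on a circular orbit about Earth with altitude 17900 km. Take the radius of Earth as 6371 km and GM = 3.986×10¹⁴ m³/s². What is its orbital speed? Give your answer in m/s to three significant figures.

r = 6371 + 17900 = 24271 km = 2.4271×10⁷ m.
For a circular orbit v = √(μ/r) = √(3.986×10¹⁴ / 2.427×10⁷) = √(1.642×10⁷) = 4053 m/s.

v ≈ 4050 m/s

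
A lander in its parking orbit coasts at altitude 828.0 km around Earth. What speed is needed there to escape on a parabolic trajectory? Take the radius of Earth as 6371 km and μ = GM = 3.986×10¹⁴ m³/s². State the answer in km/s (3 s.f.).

v_esc ≈ 10.5 km/s

r = 6371 + 828.0 = 7199.0 km = 7.1990×10⁶ m.
Escape speed v_esc = √(2μ/r) = √(2 × 3.986×10¹⁴ / 7.199×10⁶) = √(1.107×10⁸) = 10520 m/s.
= 10.52 km/s.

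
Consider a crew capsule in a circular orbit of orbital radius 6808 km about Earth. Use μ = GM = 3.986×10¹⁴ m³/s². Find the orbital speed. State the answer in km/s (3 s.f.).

r = 6808 km = 6.808×10⁶ m.
For a circular orbit v = √(μ/r) = √(3.986×10¹⁴ / 6.808×10⁶) = √(5.855×10⁷) = 7652 m/s.
That is 7.652 km/s.

v ≈ 7.65 km/s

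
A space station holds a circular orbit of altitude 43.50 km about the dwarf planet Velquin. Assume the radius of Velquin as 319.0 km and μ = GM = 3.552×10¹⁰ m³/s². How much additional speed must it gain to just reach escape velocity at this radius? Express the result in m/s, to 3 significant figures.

r = 319.0 + 43.50 = 362.50 km = 3.6250×10⁵ m.
Circular speed v_c = √(μ/r) = 313.0 m/s.
Escape speed v_esc = √(2μ/r) = √2 × v_c = 442.7 m/s.
Δv = v_esc − v_c = 129.7 m/s.

Δv ≈ 130 m/s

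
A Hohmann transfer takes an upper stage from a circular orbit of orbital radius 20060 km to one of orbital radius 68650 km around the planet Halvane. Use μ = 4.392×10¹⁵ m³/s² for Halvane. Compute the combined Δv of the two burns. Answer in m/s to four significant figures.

Δv_total ≈ 6231 m/s

r₁ = 20060 km = 2.006×10⁷ m.
r₂ = 68650 km = 6.865×10⁷ m.
Transfer ellipse a_t = (r₁ + r₂)/2 = 4.436×10⁷ m.
At r₁: circular v_c1 = √(μ/r₁) = 14800 m/s; transfer-periapsis v_p = √[μ(2/r₁ − 1/a_t)] = 18410 m/s.
Δv₁ = v_p − v_c1 = 3612 m/s.
At r₂: circular v_c2 = √(μ/r₂) = 7999 m/s; transfer-apoapsis v_a = √[μ(2/r₂ − 1/a_t)] = 5379 m/s.
Δv₂ = v_c2 − v_a = 2619 m/s.
Total Δv = Δv₁ + Δv₂ = 6231 m/s.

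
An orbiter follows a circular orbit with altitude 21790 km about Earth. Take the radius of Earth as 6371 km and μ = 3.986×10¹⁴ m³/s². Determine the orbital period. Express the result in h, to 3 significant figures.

r = 6371 + 21790 = 28161 km = 2.8161×10⁷ m.
Kepler's third law: T = 2π√(r³/μ) = 2π√((2.816×10⁷)³ / 3.986×10¹⁴).
r³/μ = 5.603×10⁷ s², so T = 2π × 7.485×10³ = 4.703×10⁴ s.
Converting: 4.703×10⁴ s ÷ 3600 = 13.06 h.

T ≈ 13.1 h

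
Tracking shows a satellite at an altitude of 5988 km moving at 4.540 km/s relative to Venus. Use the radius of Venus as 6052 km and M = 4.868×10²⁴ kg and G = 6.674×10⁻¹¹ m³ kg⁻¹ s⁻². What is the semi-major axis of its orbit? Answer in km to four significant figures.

a ≈ 9740 km

μ = GM = 6.674×10⁻¹¹ × 4.868×10²⁴ = 3.249×10¹⁴ m³/s².
r = 6052 + 5988 = 12040 km = 1.204×10⁷ m.
Specific orbital energy ε = v²/2 − μ/r = (4540)²/2 − 3.249×10¹⁴/1.204×10⁷ = -1.668×10⁷ J/kg.
Since ε = −μ/(2a), a = −μ/(2ε) = 9.740×10⁶ m = 9739.8 km.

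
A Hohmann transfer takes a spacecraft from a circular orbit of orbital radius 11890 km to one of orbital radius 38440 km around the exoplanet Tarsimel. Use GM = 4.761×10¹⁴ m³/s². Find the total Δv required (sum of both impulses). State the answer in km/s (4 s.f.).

Δv_total ≈ 2.593 km/s

r₁ = 11890 km = 1.189×10⁷ m.
r₂ = 38440 km = 3.844×10⁷ m.
Transfer ellipse a_t = (r₁ + r₂)/2 = 2.516×10⁷ m.
At r₁: circular v_c1 = √(μ/r₁) = 6328 m/s; transfer-periapsis v_p = √[μ(2/r₁ − 1/a_t)] = 7821 m/s.
Δv₁ = v_p − v_c1 = 1493 m/s.
At r₂: circular v_c2 = √(μ/r₂) = 3519 m/s; transfer-apoapsis v_a = √[μ(2/r₂ − 1/a_t)] = 2419 m/s.
Δv₂ = v_c2 − v_a = 1100 m/s.
Total Δv = Δv₁ + Δv₂ = 2593 m/s = 2.593 km/s.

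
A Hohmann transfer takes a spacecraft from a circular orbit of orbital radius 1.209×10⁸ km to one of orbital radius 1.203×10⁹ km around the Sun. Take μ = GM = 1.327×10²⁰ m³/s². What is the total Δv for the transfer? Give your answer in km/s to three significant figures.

r₁ = 1.209×10⁸ km = 1.209×10¹¹ m.
r₂ = 1.203×10⁹ km = 1.203×10¹² m.
Transfer ellipse a_t = (r₁ + r₂)/2 = 6.620×10¹¹ m.
At r₁: circular v_c1 = √(μ/r₁) = 33130 m/s; transfer-perihelion v_p = √[μ(2/r₁ − 1/a_t)] = 44660 m/s.
Δv₁ = v_p − v_c1 = 11530 m/s.
At r₂: circular v_c2 = √(μ/r₂) = 10500 m/s; transfer-aphelion v_a = √[μ(2/r₂ − 1/a_t)] = 4489 m/s.
Δv₂ = v_c2 − v_a = 6014 m/s.
Total Δv = Δv₁ + Δv₂ = 17550 m/s = 17.55 km/s.

Δv_total ≈ 17.5 km/s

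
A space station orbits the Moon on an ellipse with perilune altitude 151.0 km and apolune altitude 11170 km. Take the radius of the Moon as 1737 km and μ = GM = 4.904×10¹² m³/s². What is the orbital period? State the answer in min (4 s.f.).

T ≈ 951.4 min

r_p = 1737 + 151.0 = 1888.0 km = 1.8880×10⁶ m.
r_a = 1737 + 11170 = 12907 km = 1.2907×10⁷ m.
Semi-major axis a = (r_p + r_a)/2 = (1888.0 + 12907)/2 = 7397.5 km = 7.398×10⁶ m.
By Kepler's third law T = 2π√(a³/μ) = 2π × 9.086×10³ = 5.709×10⁴ s.
= 951.4 min.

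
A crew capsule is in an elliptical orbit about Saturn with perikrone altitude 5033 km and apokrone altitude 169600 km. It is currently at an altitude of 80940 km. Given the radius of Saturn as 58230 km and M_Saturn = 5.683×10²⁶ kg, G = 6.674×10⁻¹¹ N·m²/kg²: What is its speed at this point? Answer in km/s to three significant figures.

μ = GM = 6.674×10⁻¹¹ × 5.683×10²⁶ = 3.793×10¹⁶ m³/s².
r_p = 58230 + 5033 = 63263 km = 6.3263×10⁷ m.
r_a = 58230 + 169600 = 227830 km = 2.2783×10⁸ m.
r = 58230 + 80940 = 1.3917×10⁵ km = 1.392×10⁸ m.
Semi-major axis a = (r_p + r_a)/2 = 1.4555×10⁵ km = 1.455×10⁸ m.
Vis-viva: v² = μ(2/r − 1/a) = 3.793×10¹⁶ × (1.437×10⁻⁸ − 6.871×10⁻⁹) = 2.845×10⁸ m²/s².
v = 16870 m/s = 16.87 km/s.

v ≈ 16.9 km/s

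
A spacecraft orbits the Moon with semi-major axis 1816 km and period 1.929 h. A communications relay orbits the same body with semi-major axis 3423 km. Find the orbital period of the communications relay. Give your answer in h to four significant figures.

T₂ ≈ 4.992 h

Kepler's third law: T² ∝ a³, so T₂ = T₁ (a₂/a₁)^(3/2).
a₂/a₁ = 1.885, (a₂/a₁)^(3/2) = 2.588.
T₂ = 1.929 × 2.588 = 4.992 h.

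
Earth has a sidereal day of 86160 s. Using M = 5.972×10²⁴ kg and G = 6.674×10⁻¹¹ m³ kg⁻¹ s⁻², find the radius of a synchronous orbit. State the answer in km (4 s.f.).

μ = GM = 6.674×10⁻¹¹ × 5.972×10²⁴ = 3.986×10¹⁴ m³/s².
A synchronous orbit has period T, so by Kepler's third law a = (μT²/4π²)^(1/3).
μT²/4π² = 3.986×10¹⁴ × (8.616×10⁴)² / 39.48 = 7.495×10²² m³.
a = 4.216×10⁷ m = 42162 km.

r_sync ≈ 42160 km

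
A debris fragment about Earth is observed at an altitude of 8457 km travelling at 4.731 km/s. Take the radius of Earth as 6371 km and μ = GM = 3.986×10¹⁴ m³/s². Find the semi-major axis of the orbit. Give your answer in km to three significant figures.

r = 6371 + 8457 = 14828 km = 1.483×10⁷ m.
Vis-viva rearranged: 1/a = 2/r − v²/μ = 1.349×10⁻⁷ − 5.615×10⁻⁸ = 7.873×10⁻⁸ m⁻¹.
a = 1.270×10⁷ m = 12702 km.

a ≈ 12700 km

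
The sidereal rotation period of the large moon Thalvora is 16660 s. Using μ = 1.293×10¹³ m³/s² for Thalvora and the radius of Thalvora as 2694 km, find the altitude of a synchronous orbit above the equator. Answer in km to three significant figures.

h_sync ≈ 1800 km

A synchronous orbit has period T, so by Kepler's third law a = (μT²/4π²)^(1/3).
μT²/4π² = 1.293×10¹³ × (1.666×10⁴)² / 39.48 = 9.091×10¹⁹ m³.
a = 4.496×10⁶ m = 4496.4 km.
Altitude h = a − R = 4496.4 − 2694 = 1802.4 km.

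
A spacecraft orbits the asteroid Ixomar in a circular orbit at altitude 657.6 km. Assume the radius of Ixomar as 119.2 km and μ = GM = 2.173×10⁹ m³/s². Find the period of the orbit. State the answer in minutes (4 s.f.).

r = 119.2 + 657.6 = 776.80 km = 7.7680×10⁵ m.
Kepler's third law: T = 2π√(r³/μ) = 2π√((7.768×10⁵)³ / 2.173×10⁹).
r³/μ = 2.157×10⁸ s², so T = 2π × 1.469×10⁴ = 9.228×10⁴ s.
Converting: 9.228×10⁴ s ÷ 60.00 = 1538 minutes.

T ≈ 1538 minutes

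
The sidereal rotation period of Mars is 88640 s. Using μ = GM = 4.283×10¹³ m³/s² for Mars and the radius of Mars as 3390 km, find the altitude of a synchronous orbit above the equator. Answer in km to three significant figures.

h_sync ≈ 17000 km

A synchronous orbit has period T, so by Kepler's third law a = (μT²/4π²)^(1/3).
μT²/4π² = 4.283×10¹³ × (8.864×10⁴)² / 39.48 = 8.524×10²¹ m³.
a = 2.043×10⁷ m = 20428 km.
Altitude h = a − R = 20428 − 3390 = 17038 km.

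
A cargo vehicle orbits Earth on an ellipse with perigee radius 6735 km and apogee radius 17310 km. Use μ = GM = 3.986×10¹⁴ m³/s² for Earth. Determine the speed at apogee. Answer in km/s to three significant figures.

v ≈ 3.59 km/s

Semi-major axis a = (r_p + r_a)/2 = 12022 km = 1.202×10⁷ m.
Vis-viva: v² = μ(2/r − 1/a) = 3.986×10¹⁴ × (1.155×10⁻⁷ − 8.318×10⁻⁸) = 1.290×10⁷ m²/s².
v = 3592 m/s = 3.592 km/s.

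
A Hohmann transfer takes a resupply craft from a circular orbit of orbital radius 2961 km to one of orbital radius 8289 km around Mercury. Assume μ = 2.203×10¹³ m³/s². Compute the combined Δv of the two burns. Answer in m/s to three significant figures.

Δv_total ≈ 1030 m/s

r₁ = 2961 km = 2.961×10⁶ m.
r₂ = 8289 km = 8.289×10⁶ m.
Transfer ellipse a_t = (r₁ + r₂)/2 = 5.625×10⁶ m.
At r₁: circular v_c1 = √(μ/r₁) = 2728 m/s; transfer-periherm v_p = √[μ(2/r₁ − 1/a_t)] = 3311 m/s.
Δv₁ = v_p − v_c1 = 583.5 m/s.
At r₂: circular v_c2 = √(μ/r₂) = 1630 m/s; transfer-apoherm v_a = √[μ(2/r₂ − 1/a_t)] = 1183 m/s.
Δv₂ = v_c2 − v_a = 447.4 m/s.
Total Δv = Δv₁ + Δv₂ = 1031 m/s.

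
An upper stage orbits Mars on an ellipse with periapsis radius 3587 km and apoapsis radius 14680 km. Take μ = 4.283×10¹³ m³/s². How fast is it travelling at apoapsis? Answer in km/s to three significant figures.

Semi-major axis a = (r_p + r_a)/2 = 9133.5 km = 9.134×10⁶ m.
Vis-viva: v² = μ(2/r − 1/a) = 4.283×10¹³ × (1.362×10⁻⁷ − 1.095×10⁻⁷) = 1.146×10⁶ m²/s².
v = 1070 m/s = 1.070 km/s.

v ≈ 1.07 km/s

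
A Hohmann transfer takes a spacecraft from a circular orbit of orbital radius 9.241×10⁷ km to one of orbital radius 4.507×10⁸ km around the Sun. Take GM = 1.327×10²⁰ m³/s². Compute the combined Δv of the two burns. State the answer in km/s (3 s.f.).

Δv_total ≈ 18.1 km/s

r₁ = 9.241×10⁷ km = 9.241×10¹⁰ m.
r₂ = 4.507×10⁸ km = 4.507×10¹¹ m.
Transfer ellipse a_t = (r₁ + r₂)/2 = 2.716×10¹¹ m.
At r₁: circular v_c1 = √(μ/r₁) = 37890 m/s; transfer-perihelion v_p = √[μ(2/r₁ − 1/a_t)] = 48820 m/s.
Δv₁ = v_p − v_c1 = 10920 m/s.
At r₂: circular v_c2 = √(μ/r₂) = 17160 m/s; transfer-aphelion v_a = √[μ(2/r₂ − 1/a_t)] = 10010 m/s.
Δv₂ = v_c2 − v_a = 7149 m/s.
Total Δv = Δv₁ + Δv₂ = 18070 m/s = 18.07 km/s.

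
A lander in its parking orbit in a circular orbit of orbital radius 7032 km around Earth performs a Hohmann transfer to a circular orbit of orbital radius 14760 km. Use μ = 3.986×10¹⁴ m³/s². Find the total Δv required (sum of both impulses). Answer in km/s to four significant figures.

Δv_total ≈ 2.256 km/s

r₁ = 7032 km = 7.032×10⁶ m.
r₂ = 14760 km = 1.476×10⁷ m.
Transfer ellipse a_t = (r₁ + r₂)/2 = 1.090×10⁷ m.
At r₁: circular v_c1 = √(μ/r₁) = 7529 m/s; transfer-perigee v_p = √[μ(2/r₁ − 1/a_t)] = 8763 m/s.
Δv₁ = v_p − v_c1 = 1234 m/s.
At r₂: circular v_c2 = √(μ/r₂) = 5197 m/s; transfer-apogee v_a = √[μ(2/r₂ − 1/a_t)] = 4175 m/s.
Δv₂ = v_c2 − v_a = 1022 m/s.
Total Δv = Δv₁ + Δv₂ = 2256 m/s = 2.256 km/s.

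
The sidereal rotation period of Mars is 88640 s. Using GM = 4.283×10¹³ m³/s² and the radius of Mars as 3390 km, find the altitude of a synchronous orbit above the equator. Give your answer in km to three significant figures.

A synchronous orbit has period T, so by Kepler's third law a = (μT²/4π²)^(1/3).
μT²/4π² = 4.283×10¹³ × (8.864×10⁴)² / 39.48 = 8.524×10²¹ m³.
a = 2.043×10⁷ m = 20428 km.
Altitude h = a − R = 20428 − 3390 = 17038 km.

h_sync ≈ 17000 km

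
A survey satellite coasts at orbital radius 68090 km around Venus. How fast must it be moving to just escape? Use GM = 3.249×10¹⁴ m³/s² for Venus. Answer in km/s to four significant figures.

r = 68090 km = 6.809×10⁷ m.
Escape speed v_esc = √(2μ/r) = √(2 × 3.249×10¹⁴ / 6.809×10⁷) = √(9.543×10⁶) = 3089 m/s.
= 3.089 km/s.

v_esc ≈ 3.089 km/s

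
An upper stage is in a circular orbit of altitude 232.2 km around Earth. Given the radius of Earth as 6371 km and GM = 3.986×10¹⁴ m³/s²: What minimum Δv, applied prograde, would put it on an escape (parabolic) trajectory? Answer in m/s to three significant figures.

Δv ≈ 3220 m/s

r = 6371 + 232.2 = 6603.2 km = 6.6032×10⁶ m.
Circular speed v_c = √(μ/r) = 7769 m/s.
Escape speed v_esc = √(2μ/r) = √2 × v_c = 10990 m/s.
Δv = v_esc − v_c = 3218 m/s.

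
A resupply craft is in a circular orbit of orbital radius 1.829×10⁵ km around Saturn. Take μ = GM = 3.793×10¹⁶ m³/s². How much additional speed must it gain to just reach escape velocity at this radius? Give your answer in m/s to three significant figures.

r = 1.829×10⁵ km = 1.829×10⁸ m.
Circular speed v_c = √(μ/r) = 14400 m/s.
Escape speed v_esc = √(2μ/r) = √2 × v_c = 20370 m/s.
Δv = v_esc − v_c = 5965 m/s.

Δv ≈ 5960 m/s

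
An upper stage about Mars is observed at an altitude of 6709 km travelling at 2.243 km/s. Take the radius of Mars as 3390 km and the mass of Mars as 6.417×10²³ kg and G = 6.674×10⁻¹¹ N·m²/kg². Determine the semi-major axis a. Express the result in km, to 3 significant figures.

a ≈ 12400 km

μ = GM = 6.674×10⁻¹¹ × 6.417×10²³ = 4.283×10¹³ m³/s².
r = 3390 + 6709 = 10099 km = 1.010×10⁷ m.
Specific orbital energy ε = v²/2 − μ/r = (2243)²/2 − 4.283×10¹³/1.010×10⁷ = -1.725×10⁶ J/kg.
Since ε = −μ/(2a), a = −μ/(2ε) = 1.241×10⁷ m = 12412 km.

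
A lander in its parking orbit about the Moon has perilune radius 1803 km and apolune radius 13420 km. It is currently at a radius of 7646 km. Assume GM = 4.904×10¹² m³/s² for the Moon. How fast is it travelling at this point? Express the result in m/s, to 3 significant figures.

Semi-major axis a = (r_p + r_a)/2 = 7611.5 km = 7.612×10⁶ m.
Vis-viva: v² = μ(2/r − 1/a) = 4.904×10¹² × (2.616×10⁻⁷ − 1.314×10⁻⁷) = 6.385×10⁵ m²/s².
v = 799.0 m/s.

v ≈ 799 m/s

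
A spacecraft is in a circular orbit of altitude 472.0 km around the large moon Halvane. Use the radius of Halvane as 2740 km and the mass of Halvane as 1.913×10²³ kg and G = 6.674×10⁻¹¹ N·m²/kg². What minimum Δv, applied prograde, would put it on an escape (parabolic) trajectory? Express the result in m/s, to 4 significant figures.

Δv ≈ 825.8 m/s

μ = GM = 6.674×10⁻¹¹ × 1.913×10²³ = 1.277×10¹³ m³/s².
r = 2740 + 472.0 = 3212.0 km = 3.2120×10⁶ m.
Circular speed v_c = √(μ/r) = 1994 m/s.
Escape speed v_esc = √(2μ/r) = √2 × v_c = 2820 m/s.
Δv = v_esc − v_c = 825.8 m/s.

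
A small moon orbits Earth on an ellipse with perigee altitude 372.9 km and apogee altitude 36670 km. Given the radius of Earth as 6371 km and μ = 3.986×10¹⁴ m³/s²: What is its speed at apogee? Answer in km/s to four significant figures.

r_p = 6371 + 372.9 = 6743.9 km = 6.7439×10⁶ m.
r_a = 6371 + 36670 = 43041 km = 4.3041×10⁷ m.
Semi-major axis a = (r_p + r_a)/2 = 24892 km = 2.489×10⁷ m.
Vis-viva: v² = μ(2/r − 1/a) = 3.986×10¹⁴ × (4.647×10⁻⁸ − 4.017×10⁻⁸) = 2.509×10⁶ m²/s².
v = 1584 m/s = 1.584 km/s.

v ≈ 1.584 km/s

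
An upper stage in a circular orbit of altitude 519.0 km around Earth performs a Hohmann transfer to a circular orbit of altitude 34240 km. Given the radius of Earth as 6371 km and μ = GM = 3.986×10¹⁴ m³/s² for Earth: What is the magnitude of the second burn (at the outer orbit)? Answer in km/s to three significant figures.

r₁ = 6371 + 519.0 = 6890.0 km = 6.8900×10⁶ m.
r₂ = 6371 + 34240 = 40611 km = 4.0611×10⁷ m.
Transfer ellipse a_t = (r₁ + r₂)/2 = 2.375×10⁷ m.
At r₁: circular v_c1 = √(μ/r₁) = 7606 m/s; transfer-perigee v_p = √[μ(2/r₁ − 1/a_t)] = 9946 m/s.
At r₂: circular v_c2 = √(μ/r₂) = 3133 m/s; transfer-apogee v_a = √[μ(2/r₂ − 1/a_t)] = 1687 m/s.
Δv₂ = v_c2 − v_a = 1445 m/s.
= 1.445 km/s.

Δv ≈ 1.45 km/s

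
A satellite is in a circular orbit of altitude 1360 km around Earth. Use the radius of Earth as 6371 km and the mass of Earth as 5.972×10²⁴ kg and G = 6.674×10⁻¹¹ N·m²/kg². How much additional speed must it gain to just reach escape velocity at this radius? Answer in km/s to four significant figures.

μ = GM = 6.674×10⁻¹¹ × 5.972×10²⁴ = 3.986×10¹⁴ m³/s².
r = 6371 + 1360 = 7731.0 km = 7.7310×10⁶ m.
Circular speed v_c = √(μ/r) = 7180 m/s.
Escape speed v_esc = √(2μ/r) = √2 × v_c = 10150 m/s.
Δv = v_esc − v_c = 2974 m/s = 2.974 km/s.

Δv ≈ 2.974 km/s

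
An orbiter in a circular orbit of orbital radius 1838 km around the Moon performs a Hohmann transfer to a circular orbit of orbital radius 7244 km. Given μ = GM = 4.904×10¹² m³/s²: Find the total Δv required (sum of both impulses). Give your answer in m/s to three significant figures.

Δv_total ≈ 729 m/s

r₁ = 1838 km = 1.838×10⁶ m.
r₂ = 7244 km = 7.244×10⁶ m.
Transfer ellipse a_t = (r₁ + r₂)/2 = 4.541×10⁶ m.
At r₁: circular v_c1 = √(μ/r₁) = 1633 m/s; transfer-perilune v_p = √[μ(2/r₁ − 1/a_t)] = 2063 m/s.
Δv₁ = v_p − v_c1 = 429.6 m/s.
At r₂: circular v_c2 = √(μ/r₂) = 822.8 m/s; transfer-apolune v_a = √[μ(2/r₂ − 1/a_t)] = 523.5 m/s.
Δv₂ = v_c2 − v_a = 299.3 m/s.
Total Δv = Δv₁ + Δv₂ = 729.0 m/s.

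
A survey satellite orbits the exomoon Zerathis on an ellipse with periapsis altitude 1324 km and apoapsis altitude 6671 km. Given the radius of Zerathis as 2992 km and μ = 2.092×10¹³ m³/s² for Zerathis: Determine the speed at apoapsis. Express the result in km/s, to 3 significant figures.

r_p = 2992 + 1324 = 4316.0 km = 4.3160×10⁶ m.
r_a = 2992 + 6671 = 9663.0 km = 9.6630×10⁶ m.
Semi-major axis a = (r_p + r_a)/2 = 6989.5 km = 6.990×10⁶ m.
Vis-viva: v² = μ(2/r − 1/a) = 2.092×10¹³ × (2.070×10⁻⁷ − 1.431×10⁻⁷) = 1.337×10⁶ m²/s².
v = 1156 m/s = 1.156 km/s.

v ≈ 1.16 km/s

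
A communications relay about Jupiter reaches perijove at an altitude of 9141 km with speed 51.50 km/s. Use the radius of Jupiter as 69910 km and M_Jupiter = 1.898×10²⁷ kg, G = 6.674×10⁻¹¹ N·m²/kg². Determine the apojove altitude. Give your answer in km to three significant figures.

apojove altitude ≈ 3.10×10⁵ km

μ = GM = 6.674×10⁻¹¹ × 1.898×10²⁷ = 1.267×10¹⁷ m³/s².
r_p = 69910 + 9141 = 79051 km = 7.905×10⁷ m.
Specific energy ε = v²/2 − μ/r = -2.763×10⁸ J/kg, so a = −μ/(2ε) = 2.292×10⁸ m.
The apsides satisfy r_p + r_a = 2a, so the apojove radius is 2a − r_p = 3.794×10⁸ m = 3.7943×10⁵ km.
Apojove altitude = 3.7943×10⁵ − 69910 = 3.0952×10⁵ km.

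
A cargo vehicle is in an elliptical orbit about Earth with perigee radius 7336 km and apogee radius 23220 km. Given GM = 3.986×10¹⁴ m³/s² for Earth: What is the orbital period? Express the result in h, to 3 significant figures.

Semi-major axis a = (r_p + r_a)/2 = (7336.0 + 23220)/2 = 15278 km = 1.528×10⁷ m.
By Kepler's third law T = 2π√(a³/μ) = 2π × 2.991×10³ = 1.879×10⁴ s.
= 5.220 h.

T ≈ 5.22 h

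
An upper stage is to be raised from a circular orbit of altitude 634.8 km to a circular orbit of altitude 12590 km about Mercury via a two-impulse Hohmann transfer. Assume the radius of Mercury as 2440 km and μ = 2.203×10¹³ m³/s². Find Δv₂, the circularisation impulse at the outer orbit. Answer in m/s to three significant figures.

r₁ = 2440 + 634.8 = 3074.8 km = 3.0748×10⁶ m.
r₂ = 2440 + 12590 = 15030 km = 1.5030×10⁷ m.
Transfer ellipse a_t = (r₁ + r₂)/2 = 9.052×10⁶ m.
At r₁: circular v_c1 = √(μ/r₁) = 2677 m/s; transfer-periherm v_p = √[μ(2/r₁ − 1/a_t)] = 3449 m/s.
At r₂: circular v_c2 = √(μ/r₂) = 1211 m/s; transfer-apoherm v_a = √[μ(2/r₂ − 1/a_t)] = 705.6 m/s.
Δv₂ = v_c2 − v_a = 505.1 m/s.

Δv ≈ 505 m/s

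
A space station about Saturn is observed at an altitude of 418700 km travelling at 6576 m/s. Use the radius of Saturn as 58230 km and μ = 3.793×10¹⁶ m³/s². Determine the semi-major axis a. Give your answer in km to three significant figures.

r = 58230 + 418700 = 4.7693×10⁵ km = 4.769×10⁸ m.
Specific orbital energy ε = v²/2 − μ/r = (6576)²/2 − 3.793×10¹⁶/4.769×10⁸ = -5.791×10⁷ J/kg.
Since ε = −μ/(2a), a = −μ/(2ε) = 3.275×10⁸ m = 3.2750×10⁵ km.

a ≈ 3.28×10⁵ km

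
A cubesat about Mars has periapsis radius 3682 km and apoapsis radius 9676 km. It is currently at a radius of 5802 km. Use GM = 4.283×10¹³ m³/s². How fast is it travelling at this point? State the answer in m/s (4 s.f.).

Semi-major axis a = (r_p + r_a)/2 = 6679.0 km = 6.679×10⁶ m.
Vis-viva: v² = μ(2/r − 1/a) = 4.283×10¹³ × (3.447×10⁻⁷ − 1.497×10⁻⁷) = 8.351×10⁶ m²/s².
v = 2890 m/s.

v ≈ 2890 m/s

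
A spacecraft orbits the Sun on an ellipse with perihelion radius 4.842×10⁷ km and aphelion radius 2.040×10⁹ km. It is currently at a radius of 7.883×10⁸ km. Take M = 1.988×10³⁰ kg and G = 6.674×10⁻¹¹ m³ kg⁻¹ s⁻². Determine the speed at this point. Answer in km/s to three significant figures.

v ≈ 14.5 km/s

μ = GM = 6.674×10⁻¹¹ × 1.988×10³⁰ = 1.327×10²⁰ m³/s².
Semi-major axis a = (r_p + r_a)/2 = 1.0442×10⁹ km = 1.044×10¹² m.
Vis-viva: v² = μ(2/r − 1/a) = 1.327×10²⁰ × (2.537×10⁻¹² − 9.577×10⁻¹³) = 2.096×10⁸ m²/s².
v = 14480 m/s = 14.48 km/s.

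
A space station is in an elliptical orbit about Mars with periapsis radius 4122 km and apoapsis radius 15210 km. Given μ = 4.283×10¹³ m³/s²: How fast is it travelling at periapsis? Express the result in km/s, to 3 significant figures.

v ≈ 4.04 km/s

Semi-major axis a = (r_p + r_a)/2 = 9666.0 km = 9.666×10⁶ m.
Vis-viva: v² = μ(2/r − 1/a) = 4.283×10¹³ × (4.852×10⁻⁷ − 1.035×10⁻⁷) = 1.635×10⁷ m²/s².
v = 4044 m/s = 4.044 km/s.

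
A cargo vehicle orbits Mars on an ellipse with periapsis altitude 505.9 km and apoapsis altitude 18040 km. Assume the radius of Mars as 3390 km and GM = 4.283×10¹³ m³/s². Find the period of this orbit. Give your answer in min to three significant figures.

T ≈ 721 min

r_p = 3390 + 505.9 = 3895.9 km = 3.8959×10⁶ m.
r_a = 3390 + 18040 = 21430 km = 2.1430×10⁷ m.
Semi-major axis a = (r_p + r_a)/2 = (3895.9 + 21430)/2 = 12663 km = 1.266×10⁷ m.
By Kepler's third law T = 2π√(a³/μ) = 2π × 6.885×10³ = 4.326×10⁴ s.
= 721.0 min.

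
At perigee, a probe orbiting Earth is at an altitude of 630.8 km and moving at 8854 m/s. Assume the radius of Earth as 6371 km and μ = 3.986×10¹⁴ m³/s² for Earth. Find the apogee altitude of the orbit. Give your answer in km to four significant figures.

apogee altitude ≈ 9107 km

r_p = 6371 + 630.8 = 7001.8 km = 7.002×10⁶ m.
Specific energy ε = v²/2 − μ/r = -1.773×10⁷ J/kg, so a = −μ/(2ε) = 1.124×10⁷ m.
The apsides satisfy r_p + r_a = 2a, so the apogee radius is 2a − r_p = 1.548×10⁷ m = 15478 km.
Apogee altitude = 15478 − 6371 = 9106.9 km.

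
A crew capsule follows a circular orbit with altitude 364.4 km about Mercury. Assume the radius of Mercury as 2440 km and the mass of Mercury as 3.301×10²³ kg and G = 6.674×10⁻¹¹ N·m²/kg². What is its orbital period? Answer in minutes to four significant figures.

T ≈ 104.8 minutes

μ = GM = 6.674×10⁻¹¹ × 3.301×10²³ = 2.203×10¹³ m³/s².
r = 2440 + 364.4 = 2804.4 km = 2.8044×10⁶ m.
Kepler's third law: T = 2π√(r³/μ) = 2π√((2.804×10⁶)³ / 2.203×10¹³).
r³/μ = 1.001×10⁶ s², so T = 2π × 1.001×10³ = 6.287×10³ s.
Converting: 6.287×10³ s ÷ 60.00 = 104.8 minutes.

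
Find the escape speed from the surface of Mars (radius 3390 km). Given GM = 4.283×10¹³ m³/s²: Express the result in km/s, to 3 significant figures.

v_esc ≈ 5.03 km/s

r = R = 3.390×10⁶ m.
Escape speed v_esc = √(2μ/r) = √(2 × 4.283×10¹³ / 3.390×10⁶) = √(2.527×10⁷) = 5027 m/s.
= 5.027 km/s.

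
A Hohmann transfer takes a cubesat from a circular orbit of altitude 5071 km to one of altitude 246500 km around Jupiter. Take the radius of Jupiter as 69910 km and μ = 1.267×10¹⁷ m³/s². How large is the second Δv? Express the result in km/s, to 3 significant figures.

Δv ≈ 7.62 km/s

r₁ = 69910 + 5071 = 74981 km = 7.4981×10⁷ m.
r₂ = 69910 + 246500 = 316410 km = 3.1641×10⁸ m.
Transfer ellipse a_t = (r₁ + r₂)/2 = 1.957×10⁸ m.
At r₁: circular v_c1 = √(μ/r₁) = 41110 m/s; transfer-perijove v_p = √[μ(2/r₁ − 1/a_t)] = 52270 m/s.
At r₂: circular v_c2 = √(μ/r₂) = 20010 m/s; transfer-apojove v_a = √[μ(2/r₂ − 1/a_t)] = 12390 m/s.
Δv₂ = v_c2 − v_a = 7624 m/s.
= 7.624 km/s.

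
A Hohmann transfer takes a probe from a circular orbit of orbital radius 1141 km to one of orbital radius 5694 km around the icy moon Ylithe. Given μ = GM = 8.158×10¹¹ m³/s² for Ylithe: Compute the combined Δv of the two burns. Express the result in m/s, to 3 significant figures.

Δv_total ≈ 406 m/s

r₁ = 1141 km = 1.141×10⁶ m.
r₂ = 5694 km = 5.694×10⁶ m.
Transfer ellipse a_t = (r₁ + r₂)/2 = 3.418×10⁶ m.
At r₁: circular v_c1 = √(μ/r₁) = 845.6 m/s; transfer-periapsis v_p = √[μ(2/r₁ − 1/a_t)] = 1091 m/s.
Δv₁ = v_p − v_c1 = 245.9 m/s.
At r₂: circular v_c2 = √(μ/r₂) = 378.5 m/s; transfer-apoapsis v_a = √[μ(2/r₂ − 1/a_t)] = 218.7 m/s.
Δv₂ = v_c2 − v_a = 159.8 m/s.
Total Δv = Δv₁ + Δv₂ = 405.7 m/s.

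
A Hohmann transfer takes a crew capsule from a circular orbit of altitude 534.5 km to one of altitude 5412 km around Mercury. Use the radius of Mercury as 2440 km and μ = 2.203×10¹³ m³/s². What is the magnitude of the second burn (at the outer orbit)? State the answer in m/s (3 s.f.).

Δv ≈ 433 m/s

r₁ = 2440 + 534.5 = 2974.5 km = 2.9745×10⁶ m.
r₂ = 2440 + 5412 = 7852.0 km = 7.8520×10⁶ m.
Transfer ellipse a_t = (r₁ + r₂)/2 = 5.413×10⁶ m.
At r₁: circular v_c1 = √(μ/r₁) = 2721 m/s; transfer-periherm v_p = √[μ(2/r₁ − 1/a_t)] = 3278 m/s.
At r₂: circular v_c2 = √(μ/r₂) = 1675 m/s; transfer-apoherm v_a = √[μ(2/r₂ − 1/a_t)] = 1242 m/s.
Δv₂ = v_c2 − v_a = 433.4 m/s.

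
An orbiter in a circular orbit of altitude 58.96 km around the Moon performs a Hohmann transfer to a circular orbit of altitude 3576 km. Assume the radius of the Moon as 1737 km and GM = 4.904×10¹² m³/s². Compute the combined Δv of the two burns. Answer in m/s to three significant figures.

r₁ = 1737 + 58.96 = 1796.0 km = 1.7960×10⁶ m.
r₂ = 1737 + 3576 = 5313.0 km = 5.3130×10⁶ m.
Transfer ellipse a_t = (r₁ + r₂)/2 = 3.554×10⁶ m.
At r₁: circular v_c1 = √(μ/r₁) = 1652 m/s; transfer-perilune v_p = √[μ(2/r₁ − 1/a_t)] = 2020 m/s.
Δv₁ = v_p − v_c1 = 367.8 m/s.
At r₂: circular v_c2 = √(μ/r₂) = 960.7 m/s; transfer-apolune v_a = √[μ(2/r₂ − 1/a_t)] = 682.9 m/s.
Δv₂ = v_c2 − v_a = 277.8 m/s.
Total Δv = Δv₁ + Δv₂ = 645.6 m/s.

Δv_total ≈ 646 m/s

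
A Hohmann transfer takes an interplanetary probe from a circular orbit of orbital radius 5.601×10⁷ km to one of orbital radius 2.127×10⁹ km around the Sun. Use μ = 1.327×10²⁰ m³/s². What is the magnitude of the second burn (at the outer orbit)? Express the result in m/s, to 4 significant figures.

r₁ = 5.601×10⁷ km = 5.601×10¹⁰ m.
r₂ = 2.127×10⁹ km = 2.127×10¹² m.
Transfer ellipse a_t = (r₁ + r₂)/2 = 1.092×10¹² m.
At r₁: circular v_c1 = √(μ/r₁) = 48670 m/s; transfer-perihelion v_p = √[μ(2/r₁ − 1/a_t)] = 67950 m/s.
At r₂: circular v_c2 = √(μ/r₂) = 7899 m/s; transfer-aphelion v_a = √[μ(2/r₂ − 1/a_t)] = 1789 m/s.
Δv₂ = v_c2 − v_a = 6109 m/s.

Δv ≈ 6109 m/s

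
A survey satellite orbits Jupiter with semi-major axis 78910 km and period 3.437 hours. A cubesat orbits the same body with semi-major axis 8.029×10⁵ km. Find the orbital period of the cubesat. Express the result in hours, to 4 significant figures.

Kepler's third law: T² ∝ a³, so T₂ = T₁ (a₂/a₁)^(3/2).
a₂/a₁ = 10.17, (a₂/a₁)^(3/2) = 32.46.
T₂ = 3.437 × 32.46 = 111.6 hours.

T₂ ≈ 111.6 hours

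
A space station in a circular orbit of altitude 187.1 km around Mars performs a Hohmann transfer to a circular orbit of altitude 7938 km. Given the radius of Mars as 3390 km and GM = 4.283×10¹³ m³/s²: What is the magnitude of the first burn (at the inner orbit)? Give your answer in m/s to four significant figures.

Δv ≈ 805.9 m/s

r₁ = 3390 + 187.1 = 3577.1 km = 3.5771×10⁶ m.
r₂ = 3390 + 7938 = 11328 km = 1.1328×10⁷ m.
Transfer ellipse a_t = (r₁ + r₂)/2 = 7.453×10⁶ m.
At r₁: circular v_c1 = √(μ/r₁) = 3460 m/s; transfer-periapsis v_p = √[μ(2/r₁ − 1/a_t)] = 4266 m/s.
Δv₁ = v_p − v_c1 = 805.9 m/s.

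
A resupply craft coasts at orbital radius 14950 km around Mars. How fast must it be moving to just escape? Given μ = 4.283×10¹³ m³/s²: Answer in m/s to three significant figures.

r = 14950 km = 1.495×10⁷ m.
Escape speed v_esc = √(2μ/r) = √(2 × 4.283×10¹³ / 1.495×10⁷) = √(5.730×10⁶) = 2394 m/s.

v_esc ≈ 2390 m/s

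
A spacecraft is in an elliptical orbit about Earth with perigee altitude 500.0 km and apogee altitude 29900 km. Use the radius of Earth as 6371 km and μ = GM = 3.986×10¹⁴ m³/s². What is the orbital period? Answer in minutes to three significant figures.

r_p = 6371 + 500.0 = 6871.0 km = 6.8710×10⁶ m.
r_a = 6371 + 29900 = 36271 km = 3.6271×10⁷ m.
Semi-major axis a = (r_p + r_a)/2 = (6871.0 + 36271)/2 = 21571 km = 2.157×10⁷ m.
By Kepler's third law T = 2π√(a³/μ) = 2π × 5.018×10³ = 3.153×10⁴ s.
= 525.5 minutes.

T ≈ 525 minutes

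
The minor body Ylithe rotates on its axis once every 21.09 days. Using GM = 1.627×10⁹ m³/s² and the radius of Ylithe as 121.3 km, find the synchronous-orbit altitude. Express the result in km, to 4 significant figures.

T = 21.09 days = 1.822×10⁶ s.
A synchronous orbit has period T, so by Kepler's third law a = (μT²/4π²)^(1/3).
μT²/4π² = 1.627×10⁹ × (1.822×10⁶)² / 39.48 = 1.368×10²⁰ m³.
a = 5.153×10⁶ m = 5153.1 km.
Altitude h = a − R = 5153.1 − 121.3 = 5031.8 km.

h_sync ≈ 5032 km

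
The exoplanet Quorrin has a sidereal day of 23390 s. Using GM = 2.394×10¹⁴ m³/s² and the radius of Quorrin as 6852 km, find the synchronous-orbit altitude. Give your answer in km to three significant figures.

h_sync ≈ 8060 km

A synchronous orbit has period T, so by Kepler's third law a = (μT²/4π²)^(1/3).
μT²/4π² = 2.394×10¹⁴ × (2.339×10⁴)² / 39.48 = 3.318×10²¹ m³.
a = 1.491×10⁷ m = 14914 km.
Altitude h = a − R = 14914 − 6852 = 8062.5 km.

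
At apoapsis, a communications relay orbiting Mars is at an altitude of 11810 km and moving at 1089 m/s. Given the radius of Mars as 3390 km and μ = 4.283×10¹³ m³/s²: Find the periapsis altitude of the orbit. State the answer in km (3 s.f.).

r_a = 3390 + 11810 = 15200 km = 1.520×10⁷ m.
Specific energy ε = v²/2 − μ/r = -2.225×10⁶ J/kg, so a = −μ/(2ε) = 9.626×10⁶ m.
The apsides satisfy r_p + r_a = 2a, so the periapsis radius is 2a − r_a = 4.051×10⁶ m = 4051.1 km.
Periapsis altitude = 4051.1 − 3390 = 661.15 km.

periapsis altitude ≈ 661 km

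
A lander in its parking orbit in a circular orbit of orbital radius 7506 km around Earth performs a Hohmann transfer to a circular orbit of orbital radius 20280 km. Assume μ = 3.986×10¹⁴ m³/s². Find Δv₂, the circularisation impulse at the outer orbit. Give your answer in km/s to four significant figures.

r₁ = 7506 km = 7.506×10⁶ m.
r₂ = 20280 km = 2.028×10⁷ m.
Transfer ellipse a_t = (r₁ + r₂)/2 = 1.389×10⁷ m.
At r₁: circular v_c1 = √(μ/r₁) = 7287 m/s; transfer-perigee v_p = √[μ(2/r₁ − 1/a_t)] = 8804 m/s.
At r₂: circular v_c2 = √(μ/r₂) = 4433 m/s; transfer-apogee v_a = √[μ(2/r₂ − 1/a_t)] = 3259 m/s.
Δv₂ = v_c2 − v_a = 1175 m/s.
= 1.175 km/s.

Δv ≈ 1.175 km/s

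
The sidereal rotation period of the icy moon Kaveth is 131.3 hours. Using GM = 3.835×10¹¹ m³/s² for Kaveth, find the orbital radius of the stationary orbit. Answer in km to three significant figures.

r_sync ≈ 12900 km

T = 131.3 hours = 4.727×10⁵ s.
A synchronous orbit has period T, so by Kepler's third law a = (μT²/4π²)^(1/3).
μT²/4π² = 3.835×10¹¹ × (4.727×10⁵)² / 39.48 = 2.170×10²¹ m³.
a = 1.295×10⁷ m = 12947 km.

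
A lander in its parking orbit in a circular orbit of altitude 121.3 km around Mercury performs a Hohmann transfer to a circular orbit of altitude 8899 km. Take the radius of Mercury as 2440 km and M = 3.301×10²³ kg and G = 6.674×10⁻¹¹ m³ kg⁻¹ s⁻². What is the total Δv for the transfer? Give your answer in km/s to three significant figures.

μ = GM = 6.674×10⁻¹¹ × 3.301×10²³ = 2.203×10¹³ m³/s².
r₁ = 2440 + 121.3 = 2561.3 km = 2.5613×10⁶ m.
r₂ = 2440 + 8899 = 11339 km = 1.1339×10⁷ m.
Transfer ellipse a_t = (r₁ + r₂)/2 = 6.950×10⁶ m.
At r₁: circular v_c1 = √(μ/r₁) = 2933 m/s; transfer-periherm v_p = √[μ(2/r₁ − 1/a_t)] = 3746 m/s.
Δv₁ = v_p − v_c1 = 813.2 m/s.
At r₂: circular v_c2 = √(μ/r₂) = 1394 m/s; transfer-apoherm v_a = √[μ(2/r₂ − 1/a_t)] = 846.2 m/s.
Δv₂ = v_c2 − v_a = 547.7 m/s.
Total Δv = Δv₁ + Δv₂ = 1361 m/s = 1.361 km/s.

Δv_total ≈ 1.36 km/s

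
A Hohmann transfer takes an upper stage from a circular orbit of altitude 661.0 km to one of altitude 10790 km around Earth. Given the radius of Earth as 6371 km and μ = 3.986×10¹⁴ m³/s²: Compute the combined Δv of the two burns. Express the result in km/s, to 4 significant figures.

r₁ = 6371 + 661.0 = 7032.0 km = 7.0320×10⁶ m.
r₂ = 6371 + 10790 = 17161 km = 1.7161×10⁷ m.
Transfer ellipse a_t = (r₁ + r₂)/2 = 1.210×10⁷ m.
At r₁: circular v_c1 = √(μ/r₁) = 7529 m/s; transfer-perigee v_p = √[μ(2/r₁ − 1/a_t)] = 8967 m/s.
Δv₁ = v_p − v_c1 = 1439 m/s.
At r₂: circular v_c2 = √(μ/r₂) = 4819 m/s; transfer-apogee v_a = √[μ(2/r₂ − 1/a_t)] = 3675 m/s.
Δv₂ = v_c2 − v_a = 1145 m/s.
Total Δv = Δv₁ + Δv₂ = 2584 m/s = 2.584 km/s.

Δv_total ≈ 2.584 km/s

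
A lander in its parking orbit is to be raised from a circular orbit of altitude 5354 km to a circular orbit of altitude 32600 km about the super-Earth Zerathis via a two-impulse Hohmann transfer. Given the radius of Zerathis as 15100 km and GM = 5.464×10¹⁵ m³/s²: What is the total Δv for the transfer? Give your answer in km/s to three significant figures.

r₁ = 15100 + 5354 = 20454 km = 2.0454×10⁷ m.
r₂ = 15100 + 32600 = 47700 km = 4.7700×10⁷ m.
Transfer ellipse a_t = (r₁ + r₂)/2 = 3.408×10⁷ m.
At r₁: circular v_c1 = √(μ/r₁) = 16340 m/s; transfer-periapsis v_p = √[μ(2/r₁ − 1/a_t)] = 19340 m/s.
Δv₁ = v_p − v_c1 = 2993 m/s.
At r₂: circular v_c2 = √(μ/r₂) = 10700 m/s; transfer-apoapsis v_a = √[μ(2/r₂ − 1/a_t)] = 8292 m/s.
Δv₂ = v_c2 − v_a = 2411 m/s.
Total Δv = Δv₁ + Δv₂ = 5404 m/s = 5.404 km/s.

Δv_total ≈ 5.40 km/s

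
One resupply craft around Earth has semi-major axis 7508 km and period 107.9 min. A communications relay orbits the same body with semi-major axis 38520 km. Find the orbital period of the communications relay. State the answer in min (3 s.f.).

Kepler's third law: T² ∝ a³, so T₂ = T₁ (a₂/a₁)^(3/2).
a₂/a₁ = 5.131, (a₂/a₁)^(3/2) = 11.62.
T₂ = 107.9 × 11.62 = 1254 min.

T₂ ≈ 1250 min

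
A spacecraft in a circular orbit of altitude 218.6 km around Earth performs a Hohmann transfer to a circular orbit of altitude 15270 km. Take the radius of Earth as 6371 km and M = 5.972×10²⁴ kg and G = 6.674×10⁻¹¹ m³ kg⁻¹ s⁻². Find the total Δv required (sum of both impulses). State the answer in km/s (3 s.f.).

μ = GM = 6.674×10⁻¹¹ × 5.972×10²⁴ = 3.986×10¹⁴ m³/s².
r₁ = 6371 + 218.6 = 6589.6 km = 6.5896×10⁶ m.
r₂ = 6371 + 15270 = 21641 km = 2.1641×10⁷ m.
Transfer ellipse a_t = (r₁ + r₂)/2 = 1.412×10⁷ m.
At r₁: circular v_c1 = √(μ/r₁) = 7777 m/s; transfer-perigee v_p = √[μ(2/r₁ − 1/a_t)] = 9630 m/s.
Δv₁ = v_p − v_c1 = 1853 m/s.
At r₂: circular v_c2 = √(μ/r₂) = 4292 m/s; transfer-apogee v_a = √[μ(2/r₂ − 1/a_t)] = 2932 m/s.
Δv₂ = v_c2 − v_a = 1359 m/s.
Total Δv = Δv₁ + Δv₂ = 3212 m/s = 3.212 km/s.

Δv_total ≈ 3.21 km/s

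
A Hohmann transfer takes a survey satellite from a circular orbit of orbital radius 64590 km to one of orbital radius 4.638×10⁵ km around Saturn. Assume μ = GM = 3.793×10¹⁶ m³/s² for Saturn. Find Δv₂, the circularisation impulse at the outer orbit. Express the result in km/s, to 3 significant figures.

r₁ = 64590 km = 6.459×10⁷ m.
r₂ = 4.638×10⁵ km = 4.638×10⁸ m.
Transfer ellipse a_t = (r₁ + r₂)/2 = 2.642×10⁸ m.
At r₁: circular v_c1 = √(μ/r₁) = 24230 m/s; transfer-perikrone v_p = √[μ(2/r₁ − 1/a_t)] = 32110 m/s.
At r₂: circular v_c2 = √(μ/r₂) = 9043 m/s; transfer-apokrone v_a = √[μ(2/r₂ − 1/a_t)] = 4471 m/s.
Δv₂ = v_c2 − v_a = 4572 m/s.
= 4.572 km/s.

Δv ≈ 4.57 km/s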